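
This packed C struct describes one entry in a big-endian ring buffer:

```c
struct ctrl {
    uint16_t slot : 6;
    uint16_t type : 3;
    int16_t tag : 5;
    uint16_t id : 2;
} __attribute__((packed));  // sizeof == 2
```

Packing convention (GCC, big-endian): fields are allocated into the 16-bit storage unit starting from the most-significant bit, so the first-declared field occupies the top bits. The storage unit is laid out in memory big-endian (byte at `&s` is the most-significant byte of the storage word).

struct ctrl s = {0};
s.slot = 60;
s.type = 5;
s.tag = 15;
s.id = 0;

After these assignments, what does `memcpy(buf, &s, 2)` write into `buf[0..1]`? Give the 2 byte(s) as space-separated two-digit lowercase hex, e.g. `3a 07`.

[10+:6] slot=60 & 0x3f = 0x3c; word=0xf000
[7+:3] type=5 & 0x7 = 0x5; word=0xf280
[2+:5] tag=15 & 0x1f = 0xf; word=0xf2bc
[0+:2] id=0 & 0x3 = 0x0; word=0xf2bc
word = 0xf2bc → big-endian bytes:
  [0]=0xf2  [1]=0xbc

f2 bc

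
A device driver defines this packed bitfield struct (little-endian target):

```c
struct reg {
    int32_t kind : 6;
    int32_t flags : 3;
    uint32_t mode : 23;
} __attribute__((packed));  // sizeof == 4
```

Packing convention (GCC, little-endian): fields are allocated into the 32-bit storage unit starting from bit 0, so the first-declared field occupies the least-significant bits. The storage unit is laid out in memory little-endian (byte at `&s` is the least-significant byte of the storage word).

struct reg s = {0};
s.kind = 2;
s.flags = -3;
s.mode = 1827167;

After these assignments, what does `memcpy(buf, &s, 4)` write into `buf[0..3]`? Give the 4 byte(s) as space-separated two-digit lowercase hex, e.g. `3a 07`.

42 bf c2 37

kind (6b) val=2 bits=0x2 at bit 0: 0x00000002
flags (3b) val=-3 bits=0x5 at bit 6: 0x00000142
mode (23b) val=1827167 bits=0x1be15f at bit 9: 0x37c2bf42
word = 0x37c2bf42 → little-endian bytes:
  [0]=0x42  [1]=0xbf  [2]=0xc2  [3]=0x37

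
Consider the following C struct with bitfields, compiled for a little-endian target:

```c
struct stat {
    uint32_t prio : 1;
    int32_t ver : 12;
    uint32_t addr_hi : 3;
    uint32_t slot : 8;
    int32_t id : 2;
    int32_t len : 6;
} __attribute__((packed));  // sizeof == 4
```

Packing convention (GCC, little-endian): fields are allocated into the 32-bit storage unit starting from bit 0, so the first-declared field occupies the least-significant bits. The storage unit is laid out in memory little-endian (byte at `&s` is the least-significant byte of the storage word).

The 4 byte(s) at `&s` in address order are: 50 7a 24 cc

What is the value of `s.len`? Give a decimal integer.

[0]=0x50 [1]=0x7a [2]=0x24 [3]=0xcc (little-endian) → word 0xcc247a50
prio:1 @ bit 0 → (0xcc247a50>>0)&0x1 = 0x0
ver:12 @ bit 1 → (0xcc247a50>>1)&0xfff = 0xd28
addr_hi:3 @ bit 13 → (0xcc247a50>>13)&0x7 = 0x3
slot:8 @ bit 16 → (0xcc247a50>>16)&0xff = 0x24
id:2 @ bit 24 → (0xcc247a50>>24)&0x3 = 0x0
len:6 @ bit 26 → (0xcc247a50>>26)&0x3f = 0x33  ←
len signed 6b, MSB=1: 51 - 64 = -13

-13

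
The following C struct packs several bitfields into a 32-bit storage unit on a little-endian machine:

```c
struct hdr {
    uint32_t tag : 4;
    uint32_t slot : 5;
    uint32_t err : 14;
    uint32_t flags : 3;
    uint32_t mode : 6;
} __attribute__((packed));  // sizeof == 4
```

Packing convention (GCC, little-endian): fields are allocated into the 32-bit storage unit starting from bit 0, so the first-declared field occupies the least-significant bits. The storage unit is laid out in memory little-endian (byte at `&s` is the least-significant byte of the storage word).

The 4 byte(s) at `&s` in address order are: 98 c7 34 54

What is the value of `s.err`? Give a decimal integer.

6755

[0]=0x98 [1]=0xc7 [2]=0x34 [3]=0x54 (little-endian) → word 0x5434c798
tag:4 @ bit 0 → (0x5434c798>>0)&0xf = 0x8
slot:5 @ bit 4 → (0x5434c798>>4)&0x1f = 0x19
err:14 @ bit 9 → (0x5434c798>>9)&0x3fff = 0x1a63  ←
flags:3 @ bit 23 → (0x5434c798>>23)&0x7 = 0x0
mode:6 @ bit 26 → (0x5434c798>>26)&0x3f = 0x15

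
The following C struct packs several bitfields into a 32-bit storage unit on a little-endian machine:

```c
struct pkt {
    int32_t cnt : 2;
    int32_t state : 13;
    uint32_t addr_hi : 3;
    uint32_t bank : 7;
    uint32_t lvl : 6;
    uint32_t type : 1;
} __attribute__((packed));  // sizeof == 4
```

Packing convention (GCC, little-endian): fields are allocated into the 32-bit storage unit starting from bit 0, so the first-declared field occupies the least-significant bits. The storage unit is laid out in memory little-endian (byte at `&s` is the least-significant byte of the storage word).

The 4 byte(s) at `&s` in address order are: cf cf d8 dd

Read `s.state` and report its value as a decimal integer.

[0]=0xcf [1]=0xcf [2]=0xd8 [3]=0xdd (little-endian) → word 0xddd8cfcf
cnt:2 @ bit 0 → (0xddd8cfcf>>0)&0x3 = 0x3
state:13 @ bit 2 → (0xddd8cfcf>>2)&0x1fff = 0x13f3  ←
addr_hi:3 @ bit 15 → (0xddd8cfcf>>15)&0x7 = 0x1
bank:7 @ bit 18 → (0xddd8cfcf>>18)&0x7f = 0x76
lvl:6 @ bit 25 → (0xddd8cfcf>>25)&0x3f = 0x2e
type:1 @ bit 31 → (0xddd8cfcf>>31)&0x1 = 0x1
state signed 13b, MSB=1: 5107 - 8192 = -3085

-3085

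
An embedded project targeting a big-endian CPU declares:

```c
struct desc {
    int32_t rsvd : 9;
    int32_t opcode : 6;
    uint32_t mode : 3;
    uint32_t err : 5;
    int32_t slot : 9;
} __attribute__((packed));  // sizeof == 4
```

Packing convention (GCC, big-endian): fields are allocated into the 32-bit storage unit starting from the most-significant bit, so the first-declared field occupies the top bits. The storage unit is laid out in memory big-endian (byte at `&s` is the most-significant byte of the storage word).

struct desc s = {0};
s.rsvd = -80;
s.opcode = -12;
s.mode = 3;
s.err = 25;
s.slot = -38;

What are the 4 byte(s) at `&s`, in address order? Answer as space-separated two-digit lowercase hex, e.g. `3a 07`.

d8 68 f3 da

rsvd (9b) val=-80 bits=0x1b0 at bit 23: 0xd8000000
opcode (6b) val=-12 bits=0x34 at bit 17: 0xd8680000
mode (3b) val=3 bits=0x3 at bit 14: 0xd868c000
err (5b) val=25 bits=0x19 at bit 9: 0xd868f200
slot (9b) val=-38 bits=0x1da at bit 0: 0xd868f3da
word = 0xd868f3da → big-endian bytes:
  [0]=0xd8  [1]=0x68  [2]=0xf3  [3]=0xda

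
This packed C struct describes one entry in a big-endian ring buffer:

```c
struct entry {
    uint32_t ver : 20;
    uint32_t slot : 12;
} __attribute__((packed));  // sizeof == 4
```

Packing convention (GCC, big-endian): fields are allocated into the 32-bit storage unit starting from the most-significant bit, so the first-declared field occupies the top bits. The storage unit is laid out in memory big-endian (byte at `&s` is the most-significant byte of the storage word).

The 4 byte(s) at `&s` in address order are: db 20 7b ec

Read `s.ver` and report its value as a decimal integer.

[0]=0xdb [1]=0x20 [2]=0x7b [3]=0xec (big-endian) → word 0xdb207bec
ver [12+:20] = (word>>12) & 0xfffff = 897543  ←
slot [0+:12] = (word>>0) & 0xfff = 3052

897543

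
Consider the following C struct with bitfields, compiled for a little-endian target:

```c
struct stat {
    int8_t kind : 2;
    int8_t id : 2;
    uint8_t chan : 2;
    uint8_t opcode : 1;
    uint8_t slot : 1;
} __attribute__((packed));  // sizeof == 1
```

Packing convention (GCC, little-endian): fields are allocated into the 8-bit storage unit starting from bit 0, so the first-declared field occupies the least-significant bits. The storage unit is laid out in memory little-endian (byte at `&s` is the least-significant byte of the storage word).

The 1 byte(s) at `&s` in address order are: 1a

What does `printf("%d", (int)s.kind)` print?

[0]=0x1a (little-endian) → word 0x1a
kind [0+:2] = (word>>0) & 0x3 = 2  ←
id [2+:2] = (word>>2) & 0x3 = 2
chan [4+:2] = (word>>4) & 0x3 = 1
opcode [6+:1] = (word>>6) & 0x1 = 0
slot [7+:1] = (word>>7) & 0x1 = 0
kind signed 2b, MSB=1: 2 - 4 = -2

-2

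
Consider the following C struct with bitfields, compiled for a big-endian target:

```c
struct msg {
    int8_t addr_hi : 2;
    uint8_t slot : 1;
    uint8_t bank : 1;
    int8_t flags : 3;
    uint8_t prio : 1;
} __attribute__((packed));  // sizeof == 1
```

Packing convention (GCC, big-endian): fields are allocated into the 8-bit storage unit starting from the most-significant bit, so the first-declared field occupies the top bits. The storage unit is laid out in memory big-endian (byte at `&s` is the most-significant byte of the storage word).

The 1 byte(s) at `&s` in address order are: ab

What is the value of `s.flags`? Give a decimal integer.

[0]=0xab (big-endian) → word 0xab
addr_hi:2 @ bit 6 → (0xab>>6)&0x3 = 0x2
slot:1 @ bit 5 → (0xab>>5)&0x1 = 0x1
bank:1 @ bit 4 → (0xab>>4)&0x1 = 0x0
flags:3 @ bit 1 → (0xab>>1)&0x7 = 0x5  ←
prio:1 @ bit 0 → (0xab>>0)&0x1 = 0x1
flags signed 3b, MSB=1: 5 - 8 = -3

-3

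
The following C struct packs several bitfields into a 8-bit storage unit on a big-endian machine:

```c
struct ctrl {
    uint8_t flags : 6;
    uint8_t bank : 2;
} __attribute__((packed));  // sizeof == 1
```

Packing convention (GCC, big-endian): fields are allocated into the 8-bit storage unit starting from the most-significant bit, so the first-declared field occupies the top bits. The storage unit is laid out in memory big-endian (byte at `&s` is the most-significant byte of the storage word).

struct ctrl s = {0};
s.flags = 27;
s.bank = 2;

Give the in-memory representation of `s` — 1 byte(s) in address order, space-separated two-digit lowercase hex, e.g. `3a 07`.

flags (6b) val=27 bits=0x1b at bit 2: 0x6c
bank (2b) val=2 bits=0x2 at bit 0: 0x6e
word = 0x6e → big-endian bytes:
  [0]=0x6e

6e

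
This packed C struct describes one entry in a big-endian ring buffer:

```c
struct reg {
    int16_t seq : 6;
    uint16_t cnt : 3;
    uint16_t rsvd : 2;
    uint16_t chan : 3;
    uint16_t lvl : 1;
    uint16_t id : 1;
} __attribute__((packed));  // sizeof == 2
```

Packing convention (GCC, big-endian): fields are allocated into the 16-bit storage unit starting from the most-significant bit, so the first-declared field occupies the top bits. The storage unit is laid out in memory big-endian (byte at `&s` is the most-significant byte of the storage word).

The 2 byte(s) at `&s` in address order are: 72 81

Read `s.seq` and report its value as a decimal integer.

28

[0]=0x72 [1]=0x81 (big-endian) → word 0x7281
seq [10+:6] = (word>>10) & 0x3f = 28  ←
cnt [7+:3] = (word>>7) & 0x7 = 5
rsvd [5+:2] = (word>>5) & 0x3 = 0
chan [2+:3] = (word>>2) & 0x7 = 0
lvl [1+:1] = (word>>1) & 0x1 = 0
id [0+:1] = (word>>0) & 0x1 = 1
seq signed 6b, MSB=0: value = 28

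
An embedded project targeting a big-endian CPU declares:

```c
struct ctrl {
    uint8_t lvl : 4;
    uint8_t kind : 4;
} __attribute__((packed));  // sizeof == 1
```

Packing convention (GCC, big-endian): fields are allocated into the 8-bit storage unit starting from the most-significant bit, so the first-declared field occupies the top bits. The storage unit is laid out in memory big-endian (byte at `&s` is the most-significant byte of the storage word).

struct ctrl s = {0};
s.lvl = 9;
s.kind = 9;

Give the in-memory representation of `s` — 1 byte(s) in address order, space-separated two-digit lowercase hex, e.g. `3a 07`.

99

[4+:4] lvl=9 & 0xf = 0x9; word=0x90
[0+:4] kind=9 & 0xf = 0x9; word=0x99
word = 0x99 → big-endian bytes:
  [0]=0x99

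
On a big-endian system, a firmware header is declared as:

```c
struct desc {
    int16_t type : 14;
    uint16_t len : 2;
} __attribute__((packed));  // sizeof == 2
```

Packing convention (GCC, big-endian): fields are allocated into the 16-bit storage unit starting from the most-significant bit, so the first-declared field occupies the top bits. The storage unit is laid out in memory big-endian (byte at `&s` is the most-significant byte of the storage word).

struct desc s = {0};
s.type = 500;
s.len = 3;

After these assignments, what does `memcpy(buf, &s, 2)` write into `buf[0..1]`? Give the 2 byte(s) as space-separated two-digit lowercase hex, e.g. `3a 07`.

type (14b) val=500 bits=0x1f4 at bit 2: 0x07d0
len (2b) val=3 bits=0x3 at bit 0: 0x07d3
word = 0x07d3 → big-endian bytes:
  [0]=0x07  [1]=0xd3

07 d3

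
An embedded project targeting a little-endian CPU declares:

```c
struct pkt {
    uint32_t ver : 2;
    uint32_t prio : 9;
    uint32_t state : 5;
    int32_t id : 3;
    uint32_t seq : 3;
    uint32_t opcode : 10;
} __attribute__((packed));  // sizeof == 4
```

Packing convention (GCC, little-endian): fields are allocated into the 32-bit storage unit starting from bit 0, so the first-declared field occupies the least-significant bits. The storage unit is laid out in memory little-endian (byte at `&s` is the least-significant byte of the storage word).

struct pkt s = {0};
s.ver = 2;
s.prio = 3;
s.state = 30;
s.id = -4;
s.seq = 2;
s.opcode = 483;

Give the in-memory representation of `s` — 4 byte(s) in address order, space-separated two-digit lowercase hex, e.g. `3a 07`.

0e f0 d4 78

ver:2 = 2 → 0x2 << 0 → word 0x00000002
prio:9 = 3 → 0x3 << 2 → word 0x0000000e
state:5 = 30 → 0x1e << 11 → word 0x0000f00e
id:3 = -4 → 0x4 << 16 → word 0x0004f00e
seq:3 = 2 → 0x2 << 19 → word 0x0014f00e
opcode:10 = 483 → 0x1e3 << 22 → word 0x78d4f00e
word = 0x78d4f00e → little-endian bytes:
  [0]=0x0e  [1]=0xf0  [2]=0xd4  [3]=0x78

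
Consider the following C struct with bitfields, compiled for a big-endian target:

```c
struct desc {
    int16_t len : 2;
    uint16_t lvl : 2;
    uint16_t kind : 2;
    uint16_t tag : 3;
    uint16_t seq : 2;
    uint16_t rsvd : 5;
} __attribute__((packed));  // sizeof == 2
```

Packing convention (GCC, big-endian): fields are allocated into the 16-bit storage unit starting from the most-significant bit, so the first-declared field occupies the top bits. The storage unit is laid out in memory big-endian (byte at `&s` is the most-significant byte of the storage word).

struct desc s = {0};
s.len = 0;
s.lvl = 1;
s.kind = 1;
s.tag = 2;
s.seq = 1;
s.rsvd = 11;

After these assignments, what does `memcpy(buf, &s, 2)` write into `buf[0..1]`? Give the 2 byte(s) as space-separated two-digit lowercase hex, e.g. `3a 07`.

len:2 = 0 → 0x0 << 14 → word 0x0000
lvl:2 = 1 → 0x1 << 12 → word 0x1000
kind:2 = 1 → 0x1 << 10 → word 0x1400
tag:3 = 2 → 0x2 << 7 → word 0x1500
seq:2 = 1 → 0x1 << 5 → word 0x1520
rsvd:5 = 11 → 0xb << 0 → word 0x152b
word = 0x152b → big-endian bytes:
  [0]=0x15  [1]=0x2b

15 2b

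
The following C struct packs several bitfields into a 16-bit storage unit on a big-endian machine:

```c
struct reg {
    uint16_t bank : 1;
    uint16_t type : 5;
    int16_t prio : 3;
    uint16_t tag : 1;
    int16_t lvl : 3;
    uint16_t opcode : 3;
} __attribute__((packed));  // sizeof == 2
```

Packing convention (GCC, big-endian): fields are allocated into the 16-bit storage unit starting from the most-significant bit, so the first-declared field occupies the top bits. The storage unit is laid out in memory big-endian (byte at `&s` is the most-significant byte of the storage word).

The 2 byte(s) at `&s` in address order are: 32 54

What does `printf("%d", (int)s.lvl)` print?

2

[0]=0x32 [1]=0x54 (big-endian) → word 0x3254
bank [15+:1] = (word>>15) & 0x1 = 0
type [10+:5] = (word>>10) & 0x1f = 12
prio [7+:3] = (word>>7) & 0x7 = 4
tag [6+:1] = (word>>6) & 0x1 = 1
lvl [3+:3] = (word>>3) & 0x7 = 2  ←
opcode [0+:3] = (word>>0) & 0x7 = 4
lvl signed 3b, MSB=0: value = 2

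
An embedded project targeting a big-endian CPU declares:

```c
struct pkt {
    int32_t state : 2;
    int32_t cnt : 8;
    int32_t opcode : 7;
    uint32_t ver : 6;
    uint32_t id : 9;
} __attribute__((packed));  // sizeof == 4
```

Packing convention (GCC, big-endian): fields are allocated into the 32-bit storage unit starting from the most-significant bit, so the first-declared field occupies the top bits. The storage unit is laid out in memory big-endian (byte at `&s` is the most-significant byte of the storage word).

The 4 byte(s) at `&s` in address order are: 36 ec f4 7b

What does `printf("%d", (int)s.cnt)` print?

-37

[0]=0x36 [1]=0xec [2]=0xf4 [3]=0x7b (big-endian) → word 0x36ecf47b
state:2 @ bit 30 → (0x36ecf47b>>30)&0x3 = 0x0
cnt:8 @ bit 22 → (0x36ecf47b>>22)&0xff = 0xdb  ←
opcode:7 @ bit 15 → (0x36ecf47b>>15)&0x7f = 0x59
ver:6 @ bit 9 → (0x36ecf47b>>9)&0x3f = 0x3a
id:9 @ bit 0 → (0x36ecf47b>>0)&0x1ff = 0x7b
cnt signed 8b, MSB=1: 219 - 256 = -37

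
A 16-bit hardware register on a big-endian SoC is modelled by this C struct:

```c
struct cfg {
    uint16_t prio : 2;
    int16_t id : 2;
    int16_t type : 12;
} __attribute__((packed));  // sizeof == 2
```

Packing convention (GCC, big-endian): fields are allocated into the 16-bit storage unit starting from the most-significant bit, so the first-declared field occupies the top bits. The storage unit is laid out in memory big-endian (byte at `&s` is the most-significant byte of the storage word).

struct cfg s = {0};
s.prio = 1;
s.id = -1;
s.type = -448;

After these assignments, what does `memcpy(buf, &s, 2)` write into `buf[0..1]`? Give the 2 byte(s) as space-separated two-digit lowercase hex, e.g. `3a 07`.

prio:2 = 1 → 0x1 << 14 → word 0x4000
id:2 = -1 → 0x3 << 12 → word 0x7000
type:12 = -448 → 0xe40 << 0 → word 0x7e40
word = 0x7e40 → big-endian bytes:
  [0]=0x7e  [1]=0x40

7e 40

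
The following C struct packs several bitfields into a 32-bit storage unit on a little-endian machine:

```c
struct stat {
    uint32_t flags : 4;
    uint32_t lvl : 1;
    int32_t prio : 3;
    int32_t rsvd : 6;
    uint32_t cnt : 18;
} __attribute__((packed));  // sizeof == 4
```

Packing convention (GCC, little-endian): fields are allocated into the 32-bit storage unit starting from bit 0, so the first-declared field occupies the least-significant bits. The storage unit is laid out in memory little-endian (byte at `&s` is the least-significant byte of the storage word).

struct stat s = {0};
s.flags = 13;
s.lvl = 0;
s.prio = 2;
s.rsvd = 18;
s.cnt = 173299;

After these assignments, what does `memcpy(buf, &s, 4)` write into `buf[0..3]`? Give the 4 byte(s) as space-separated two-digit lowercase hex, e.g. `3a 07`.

4d d2 3c a9

[0+:4] flags=13 & 0xf = 0xd; word=0x0000000d
[4+:1] lvl=0 & 0x1 = 0x0; word=0x0000000d
[5+:3] prio=2 & 0x7 = 0x2; word=0x0000004d
[8+:6] rsvd=18 & 0x3f = 0x12; word=0x0000124d
[14+:18] cnt=173299 & 0x3ffff = 0x2a4f3; word=0xa93cd24d
word = 0xa93cd24d → little-endian bytes:
  [0]=0x4d  [1]=0xd2  [2]=0x3c  [3]=0xa9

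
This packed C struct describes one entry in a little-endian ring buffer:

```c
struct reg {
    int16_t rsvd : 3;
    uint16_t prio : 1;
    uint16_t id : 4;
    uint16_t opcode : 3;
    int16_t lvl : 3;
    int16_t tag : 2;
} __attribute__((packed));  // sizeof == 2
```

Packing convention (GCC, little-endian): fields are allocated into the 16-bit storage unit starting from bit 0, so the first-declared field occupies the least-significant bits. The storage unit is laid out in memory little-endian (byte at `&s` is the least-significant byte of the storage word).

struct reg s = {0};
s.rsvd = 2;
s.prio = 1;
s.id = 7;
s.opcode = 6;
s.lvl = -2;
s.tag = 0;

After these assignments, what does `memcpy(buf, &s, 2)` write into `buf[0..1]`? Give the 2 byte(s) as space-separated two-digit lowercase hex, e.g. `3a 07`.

rsvd (3b) val=2 bits=0x2 at bit 0: 0x0002
prio (1b) val=1 bits=0x1 at bit 3: 0x000a
id (4b) val=7 bits=0x7 at bit 4: 0x007a
opcode (3b) val=6 bits=0x6 at bit 8: 0x067a
lvl (3b) val=-2 bits=0x6 at bit 11: 0x367a
tag (2b) val=0 bits=0x0 at bit 14: 0x367a
word = 0x367a → little-endian bytes:
  [0]=0x7a  [1]=0x36

7a 36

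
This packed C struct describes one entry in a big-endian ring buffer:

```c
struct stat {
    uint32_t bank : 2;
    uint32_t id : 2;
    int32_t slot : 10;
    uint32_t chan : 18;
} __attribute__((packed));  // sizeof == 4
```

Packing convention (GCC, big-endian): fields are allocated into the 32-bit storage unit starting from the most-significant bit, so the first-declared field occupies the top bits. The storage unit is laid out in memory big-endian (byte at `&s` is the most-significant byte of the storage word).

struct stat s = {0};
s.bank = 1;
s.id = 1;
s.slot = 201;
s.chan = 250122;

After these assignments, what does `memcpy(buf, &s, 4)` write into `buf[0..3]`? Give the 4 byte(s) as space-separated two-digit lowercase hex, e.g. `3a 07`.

53 27 d1 0a

[30+:2] bank=1 & 0x3 = 0x1; word=0x40000000
[28+:2] id=1 & 0x3 = 0x1; word=0x50000000
[18+:10] slot=201 & 0x3ff = 0xc9; word=0x53240000
[0+:18] chan=250122 & 0x3ffff = 0x3d10a; word=0x5327d10a
word = 0x5327d10a → big-endian bytes:
  [0]=0x53  [1]=0x27  [2]=0xd1  [3]=0x0a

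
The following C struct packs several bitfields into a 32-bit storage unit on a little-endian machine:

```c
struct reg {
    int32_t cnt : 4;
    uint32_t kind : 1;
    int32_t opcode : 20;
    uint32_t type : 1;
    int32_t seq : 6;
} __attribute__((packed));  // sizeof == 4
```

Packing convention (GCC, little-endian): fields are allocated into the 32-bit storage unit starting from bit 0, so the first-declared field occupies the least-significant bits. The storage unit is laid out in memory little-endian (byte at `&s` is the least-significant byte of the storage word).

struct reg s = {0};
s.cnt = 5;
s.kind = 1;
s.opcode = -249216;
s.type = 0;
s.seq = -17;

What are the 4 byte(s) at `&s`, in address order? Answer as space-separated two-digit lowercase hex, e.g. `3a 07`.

15 50 86 bd

cnt:4 = 5 → 0x5 << 0 → word 0x00000005
kind:1 = 1 → 0x1 << 4 → word 0x00000015
opcode:20 = -249216 → 0xc3280 << 5 → word 0x01865015
type:1 = 0 → 0x0 << 25 → word 0x01865015
seq:6 = -17 → 0x2f << 26 → word 0xbd865015
word = 0xbd865015 → little-endian bytes:
  [0]=0x15  [1]=0x50  [2]=0x86  [3]=0xbd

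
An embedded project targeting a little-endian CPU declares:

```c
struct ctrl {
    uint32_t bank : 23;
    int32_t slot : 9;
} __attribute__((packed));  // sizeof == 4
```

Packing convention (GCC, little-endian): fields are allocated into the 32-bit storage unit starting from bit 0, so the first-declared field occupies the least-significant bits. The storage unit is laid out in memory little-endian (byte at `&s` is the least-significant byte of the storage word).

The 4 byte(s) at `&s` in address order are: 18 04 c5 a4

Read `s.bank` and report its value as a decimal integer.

[0]=0x18 [1]=0x04 [2]=0xc5 [3]=0xa4 (little-endian) → word 0xa4c50418
bank:23 @ bit 0 → (0xa4c50418>>0)&0x7fffff = 0x450418  ←
slot:9 @ bit 23 → (0xa4c50418>>23)&0x1ff = 0x149

4523032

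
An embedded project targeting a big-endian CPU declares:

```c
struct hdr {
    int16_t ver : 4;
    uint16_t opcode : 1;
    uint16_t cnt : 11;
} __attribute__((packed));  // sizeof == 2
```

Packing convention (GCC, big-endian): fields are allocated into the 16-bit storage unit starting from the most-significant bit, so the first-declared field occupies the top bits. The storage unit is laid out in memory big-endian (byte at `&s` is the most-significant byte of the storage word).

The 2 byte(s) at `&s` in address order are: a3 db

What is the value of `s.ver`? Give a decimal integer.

[0]=0xa3 [1]=0xdb (big-endian) → word 0xa3db
ver:4 @ bit 12 → (0xa3db>>12)&0xf = 0xa  ←
opcode:1 @ bit 11 → (0xa3db>>11)&0x1 = 0x0
cnt:11 @ bit 0 → (0xa3db>>0)&0x7ff = 0x3db
ver signed 4b, MSB=1: 10 - 16 = -6

-6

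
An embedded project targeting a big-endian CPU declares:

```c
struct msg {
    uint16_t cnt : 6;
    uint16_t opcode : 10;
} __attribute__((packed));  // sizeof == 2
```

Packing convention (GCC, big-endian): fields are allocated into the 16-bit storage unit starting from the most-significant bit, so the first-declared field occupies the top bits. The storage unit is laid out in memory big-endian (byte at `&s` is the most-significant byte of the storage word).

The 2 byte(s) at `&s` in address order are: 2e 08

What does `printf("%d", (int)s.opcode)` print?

520

[0]=0x2e [1]=0x08 (big-endian) → word 0x2e08
cnt [10+:6] = (word>>10) & 0x3f = 11
opcode [0+:10] = (word>>0) & 0x3ff = 520  ←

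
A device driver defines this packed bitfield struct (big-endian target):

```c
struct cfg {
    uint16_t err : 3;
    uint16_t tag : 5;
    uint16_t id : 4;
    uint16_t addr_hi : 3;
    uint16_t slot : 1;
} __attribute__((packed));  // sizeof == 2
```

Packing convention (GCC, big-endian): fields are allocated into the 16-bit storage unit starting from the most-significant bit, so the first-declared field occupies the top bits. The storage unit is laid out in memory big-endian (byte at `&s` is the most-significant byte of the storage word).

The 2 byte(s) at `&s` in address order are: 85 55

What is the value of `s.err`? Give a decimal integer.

4

[0]=0x85 [1]=0x55 (big-endian) → word 0x8555
err:3 @ bit 13 → (0x8555>>13)&0x7 = 0x4  ←
tag:5 @ bit 8 → (0x8555>>8)&0x1f = 0x5
id:4 @ bit 4 → (0x8555>>4)&0xf = 0x5
addr_hi:3 @ bit 1 → (0x8555>>1)&0x7 = 0x2
slot:1 @ bit 0 → (0x8555>>0)&0x1 = 0x1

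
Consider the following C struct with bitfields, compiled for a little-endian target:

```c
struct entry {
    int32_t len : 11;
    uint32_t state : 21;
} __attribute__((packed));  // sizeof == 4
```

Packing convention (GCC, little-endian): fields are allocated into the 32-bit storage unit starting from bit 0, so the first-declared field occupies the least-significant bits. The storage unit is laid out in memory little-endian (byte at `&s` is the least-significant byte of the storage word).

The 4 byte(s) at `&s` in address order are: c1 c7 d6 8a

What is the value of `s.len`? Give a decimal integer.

[0]=0xc1 [1]=0xc7 [2]=0xd6 [3]=0x8a (little-endian) → word 0x8ad6c7c1
len [0+:11] = (word>>0) & 0x7ff = 1985  ←
state [11+:21] = (word>>11) & 0x1fffff = 1137368
len signed 11b, MSB=1: 1985 - 2048 = -63

-63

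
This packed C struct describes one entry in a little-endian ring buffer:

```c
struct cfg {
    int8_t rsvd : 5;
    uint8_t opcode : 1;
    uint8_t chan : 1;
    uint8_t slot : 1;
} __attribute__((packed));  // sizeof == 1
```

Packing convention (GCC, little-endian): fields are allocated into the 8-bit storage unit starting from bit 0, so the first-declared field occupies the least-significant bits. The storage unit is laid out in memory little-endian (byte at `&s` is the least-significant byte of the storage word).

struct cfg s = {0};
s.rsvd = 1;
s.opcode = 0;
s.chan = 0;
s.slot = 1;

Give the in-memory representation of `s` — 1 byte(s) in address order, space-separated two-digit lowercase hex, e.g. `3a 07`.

rsvd:5 = 1 → 0x1 << 0 → word 0x01
opcode:1 = 0 → 0x0 << 5 → word 0x01
chan:1 = 0 → 0x0 << 6 → word 0x01
slot:1 = 1 → 0x1 << 7 → word 0x81
word = 0x81 → little-endian bytes:
  [0]=0x81

81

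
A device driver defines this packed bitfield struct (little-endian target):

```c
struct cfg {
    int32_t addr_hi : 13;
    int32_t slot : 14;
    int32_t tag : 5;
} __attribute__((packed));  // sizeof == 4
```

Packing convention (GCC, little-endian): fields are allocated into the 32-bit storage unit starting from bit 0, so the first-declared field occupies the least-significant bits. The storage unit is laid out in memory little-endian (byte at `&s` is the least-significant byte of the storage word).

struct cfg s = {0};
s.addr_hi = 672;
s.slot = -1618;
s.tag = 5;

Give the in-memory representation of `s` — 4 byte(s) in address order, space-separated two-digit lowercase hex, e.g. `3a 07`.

a0 c2 35 2f

addr_hi:13 = 672 → 0x2a0 << 0 → word 0x000002a0
slot:14 = -1618 → 0x39ae << 13 → word 0x0735c2a0
tag:5 = 5 → 0x5 << 27 → word 0x2f35c2a0
word = 0x2f35c2a0 → little-endian bytes:
  [0]=0xa0  [1]=0xc2  [2]=0x35  [3]=0x2f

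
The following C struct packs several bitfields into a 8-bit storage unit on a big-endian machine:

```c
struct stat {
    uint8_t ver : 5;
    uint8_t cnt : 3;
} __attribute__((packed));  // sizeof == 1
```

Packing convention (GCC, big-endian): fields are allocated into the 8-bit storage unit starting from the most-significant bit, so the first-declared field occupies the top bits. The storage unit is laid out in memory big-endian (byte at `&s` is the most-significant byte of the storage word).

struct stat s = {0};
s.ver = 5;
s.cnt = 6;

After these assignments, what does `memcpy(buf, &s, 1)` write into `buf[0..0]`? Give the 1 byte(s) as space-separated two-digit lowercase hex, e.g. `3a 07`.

2e

ver (5b) val=5 bits=0x5 at bit 3: 0x28
cnt (3b) val=6 bits=0x6 at bit 0: 0x2e
word = 0x2e → big-endian bytes:
  [0]=0x2e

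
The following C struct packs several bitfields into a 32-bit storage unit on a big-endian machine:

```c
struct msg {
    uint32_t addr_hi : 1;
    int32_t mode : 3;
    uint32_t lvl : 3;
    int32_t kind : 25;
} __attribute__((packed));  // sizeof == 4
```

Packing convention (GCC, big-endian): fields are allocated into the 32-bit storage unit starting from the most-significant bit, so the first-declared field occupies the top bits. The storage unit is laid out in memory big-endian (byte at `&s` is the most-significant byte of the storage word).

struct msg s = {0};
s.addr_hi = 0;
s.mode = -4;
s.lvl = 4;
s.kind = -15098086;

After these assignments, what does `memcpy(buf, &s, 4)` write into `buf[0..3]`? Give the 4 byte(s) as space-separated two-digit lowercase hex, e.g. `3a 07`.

49 19 9f 1a

addr_hi (1b) val=0 bits=0x0 at bit 31: 0x00000000
mode (3b) val=-4 bits=0x4 at bit 28: 0x40000000
lvl (3b) val=4 bits=0x4 at bit 25: 0x48000000
kind (25b) val=-15098086 bits=0x1199f1a at bit 0: 0x49199f1a
word = 0x49199f1a → big-endian bytes:
  [0]=0x49  [1]=0x19  [2]=0x9f  [3]=0x1a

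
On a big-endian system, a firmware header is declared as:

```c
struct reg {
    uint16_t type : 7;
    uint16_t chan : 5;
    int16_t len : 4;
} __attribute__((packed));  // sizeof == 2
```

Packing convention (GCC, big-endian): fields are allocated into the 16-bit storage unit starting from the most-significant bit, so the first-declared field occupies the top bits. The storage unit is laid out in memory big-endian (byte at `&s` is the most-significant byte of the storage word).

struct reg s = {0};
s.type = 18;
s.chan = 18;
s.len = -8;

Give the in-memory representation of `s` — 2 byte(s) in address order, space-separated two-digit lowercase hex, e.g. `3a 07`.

[9+:7] type=18 & 0x7f = 0x12; word=0x2400
[4+:5] chan=18 & 0x1f = 0x12; word=0x2520
[0+:4] len=-8 & 0xf = 0x8; word=0x2528
word = 0x2528 → big-endian bytes:
  [0]=0x25  [1]=0x28

25 28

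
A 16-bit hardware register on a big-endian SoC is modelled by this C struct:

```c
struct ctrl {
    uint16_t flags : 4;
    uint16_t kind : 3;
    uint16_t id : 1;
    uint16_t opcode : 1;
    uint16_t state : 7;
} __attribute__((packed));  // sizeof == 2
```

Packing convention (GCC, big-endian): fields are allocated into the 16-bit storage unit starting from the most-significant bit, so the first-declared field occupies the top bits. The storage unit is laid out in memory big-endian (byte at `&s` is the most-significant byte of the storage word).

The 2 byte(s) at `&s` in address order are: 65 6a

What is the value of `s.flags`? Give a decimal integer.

[0]=0x65 [1]=0x6a (big-endian) → word 0x656a
flags [12+:4] = (word>>12) & 0xf = 6  ←
kind [9+:3] = (word>>9) & 0x7 = 2
id [8+:1] = (word>>8) & 0x1 = 1
opcode [7+:1] = (word>>7) & 0x1 = 0
state [0+:7] = (word>>0) & 0x7f = 106

6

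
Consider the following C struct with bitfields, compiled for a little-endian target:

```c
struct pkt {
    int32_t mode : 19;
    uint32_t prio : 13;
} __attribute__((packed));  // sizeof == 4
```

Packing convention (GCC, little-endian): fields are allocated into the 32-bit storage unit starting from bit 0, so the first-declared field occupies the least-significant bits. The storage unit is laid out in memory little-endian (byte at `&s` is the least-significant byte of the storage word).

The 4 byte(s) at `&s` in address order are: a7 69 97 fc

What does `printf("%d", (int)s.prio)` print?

8082

[0]=0xa7 [1]=0x69 [2]=0x97 [3]=0xfc (little-endian) → word 0xfc9769a7
mode:19 @ bit 0 → (0xfc9769a7>>0)&0x7ffff = 0x769a7
prio:13 @ bit 19 → (0xfc9769a7>>19)&0x1fff = 0x1f92  ←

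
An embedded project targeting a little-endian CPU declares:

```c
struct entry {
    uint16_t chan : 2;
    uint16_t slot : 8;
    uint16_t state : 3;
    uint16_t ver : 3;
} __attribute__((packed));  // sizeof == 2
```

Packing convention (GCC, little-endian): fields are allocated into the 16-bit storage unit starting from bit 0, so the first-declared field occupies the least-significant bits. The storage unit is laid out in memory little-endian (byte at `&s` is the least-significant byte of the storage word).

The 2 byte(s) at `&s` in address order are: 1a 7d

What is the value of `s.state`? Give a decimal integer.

[0]=0x1a [1]=0x7d (little-endian) → word 0x7d1a
chan:2 @ bit 0 → (0x7d1a>>0)&0x3 = 0x2
slot:8 @ bit 2 → (0x7d1a>>2)&0xff = 0x46
state:3 @ bit 10 → (0x7d1a>>10)&0x7 = 0x7  ←
ver:3 @ bit 13 → (0x7d1a>>13)&0x7 = 0x3

7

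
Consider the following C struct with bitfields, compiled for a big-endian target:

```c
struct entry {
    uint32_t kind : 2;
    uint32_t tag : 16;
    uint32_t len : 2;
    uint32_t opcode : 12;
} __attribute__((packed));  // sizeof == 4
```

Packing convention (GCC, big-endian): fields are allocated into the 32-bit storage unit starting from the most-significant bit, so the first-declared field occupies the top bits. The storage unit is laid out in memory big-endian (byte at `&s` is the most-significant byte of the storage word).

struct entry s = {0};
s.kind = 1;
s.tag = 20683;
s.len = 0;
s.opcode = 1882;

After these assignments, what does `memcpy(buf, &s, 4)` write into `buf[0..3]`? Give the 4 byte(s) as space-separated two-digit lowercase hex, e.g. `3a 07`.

54 32 c7 5a

[30+:2] kind=1 & 0x3 = 0x1; word=0x40000000
[14+:16] tag=20683 & 0xffff = 0x50cb; word=0x5432c000
[12+:2] len=0 & 0x3 = 0x0; word=0x5432c000
[0+:12] opcode=1882 & 0xfff = 0x75a; word=0x5432c75a
word = 0x5432c75a → big-endian bytes:
  [0]=0x54  [1]=0x32  [2]=0xc7  [3]=0x5a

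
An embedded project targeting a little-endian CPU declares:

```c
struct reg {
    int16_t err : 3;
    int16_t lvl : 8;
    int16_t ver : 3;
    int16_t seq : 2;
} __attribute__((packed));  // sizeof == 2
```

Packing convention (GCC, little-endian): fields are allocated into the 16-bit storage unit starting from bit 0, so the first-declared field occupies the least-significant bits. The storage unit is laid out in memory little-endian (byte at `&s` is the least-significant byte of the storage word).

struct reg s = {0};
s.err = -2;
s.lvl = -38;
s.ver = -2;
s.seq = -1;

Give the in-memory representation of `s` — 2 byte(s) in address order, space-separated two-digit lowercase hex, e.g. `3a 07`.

[0+:3] err=-2 & 0x7 = 0x6; word=0x0006
[3+:8] lvl=-38 & 0xff = 0xda; word=0x06d6
[11+:3] ver=-2 & 0x7 = 0x6; word=0x36d6
[14+:2] seq=-1 & 0x3 = 0x3; word=0xf6d6
word = 0xf6d6 → little-endian bytes:
  [0]=0xd6  [1]=0xf6

d6 f6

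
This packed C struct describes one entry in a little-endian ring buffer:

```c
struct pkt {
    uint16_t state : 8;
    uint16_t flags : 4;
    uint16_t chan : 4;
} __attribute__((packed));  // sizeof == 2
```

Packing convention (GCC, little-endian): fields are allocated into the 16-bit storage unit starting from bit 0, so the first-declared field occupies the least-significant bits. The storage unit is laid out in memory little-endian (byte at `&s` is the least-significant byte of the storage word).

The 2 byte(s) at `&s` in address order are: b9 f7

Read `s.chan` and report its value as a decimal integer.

15

[0]=0xb9 [1]=0xf7 (little-endian) → word 0xf7b9
state:8 @ bit 0 → (0xf7b9>>0)&0xff = 0xb9
flags:4 @ bit 8 → (0xf7b9>>8)&0xf = 0x7
chan:4 @ bit 12 → (0xf7b9>>12)&0xf = 0xf  ←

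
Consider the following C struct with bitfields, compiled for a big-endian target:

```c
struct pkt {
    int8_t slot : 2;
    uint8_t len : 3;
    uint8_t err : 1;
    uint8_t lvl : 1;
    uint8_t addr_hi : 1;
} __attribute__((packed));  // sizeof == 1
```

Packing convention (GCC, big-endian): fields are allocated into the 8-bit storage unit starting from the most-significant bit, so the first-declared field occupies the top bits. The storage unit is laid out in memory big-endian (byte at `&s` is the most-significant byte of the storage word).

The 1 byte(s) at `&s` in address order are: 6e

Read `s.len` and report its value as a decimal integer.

5

[0]=0x6e (big-endian) → word 0x6e
slot:2 @ bit 6 → (0x6e>>6)&0x3 = 0x1
len:3 @ bit 3 → (0x6e>>3)&0x7 = 0x5  ←
err:1 @ bit 2 → (0x6e>>2)&0x1 = 0x1
lvl:1 @ bit 1 → (0x6e>>1)&0x1 = 0x1
addr_hi:1 @ bit 0 → (0x6e>>0)&0x1 = 0x0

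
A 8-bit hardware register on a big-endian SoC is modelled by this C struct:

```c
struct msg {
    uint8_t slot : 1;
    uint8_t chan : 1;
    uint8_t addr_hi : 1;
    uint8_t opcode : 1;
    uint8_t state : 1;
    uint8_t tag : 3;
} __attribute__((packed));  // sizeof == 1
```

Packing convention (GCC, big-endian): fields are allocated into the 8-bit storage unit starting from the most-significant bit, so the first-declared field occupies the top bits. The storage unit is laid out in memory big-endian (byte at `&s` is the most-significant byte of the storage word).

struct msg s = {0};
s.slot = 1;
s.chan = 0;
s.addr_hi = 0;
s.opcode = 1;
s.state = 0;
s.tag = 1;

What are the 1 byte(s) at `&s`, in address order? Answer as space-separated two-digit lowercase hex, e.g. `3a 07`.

91

slot (1b) val=1 bits=0x1 at bit 7: 0x80
chan (1b) val=0 bits=0x0 at bit 6: 0x80
addr_hi (1b) val=0 bits=0x0 at bit 5: 0x80
opcode (1b) val=1 bits=0x1 at bit 4: 0x90
state (1b) val=0 bits=0x0 at bit 3: 0x90
tag (3b) val=1 bits=0x1 at bit 0: 0x91
word = 0x91 → big-endian bytes:
  [0]=0x91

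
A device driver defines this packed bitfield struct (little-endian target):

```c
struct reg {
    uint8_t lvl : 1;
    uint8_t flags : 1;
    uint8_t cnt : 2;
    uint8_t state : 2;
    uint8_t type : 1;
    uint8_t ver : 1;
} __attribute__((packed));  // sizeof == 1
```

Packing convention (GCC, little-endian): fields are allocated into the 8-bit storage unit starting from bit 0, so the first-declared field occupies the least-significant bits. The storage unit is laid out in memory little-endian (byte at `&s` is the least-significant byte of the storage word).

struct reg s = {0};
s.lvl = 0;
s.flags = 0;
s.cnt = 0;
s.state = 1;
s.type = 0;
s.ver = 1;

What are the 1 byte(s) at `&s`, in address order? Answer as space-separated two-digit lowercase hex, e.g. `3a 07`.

90

lvl:1 = 0 → 0x0 << 0 → word 0x00
flags:1 = 0 → 0x0 << 1 → word 0x00
cnt:2 = 0 → 0x0 << 2 → word 0x00
state:2 = 1 → 0x1 << 4 → word 0x10
type:1 = 0 → 0x0 << 6 → word 0x10
ver:1 = 1 → 0x1 << 7 → word 0x90
word = 0x90 → little-endian bytes:
  [0]=0x90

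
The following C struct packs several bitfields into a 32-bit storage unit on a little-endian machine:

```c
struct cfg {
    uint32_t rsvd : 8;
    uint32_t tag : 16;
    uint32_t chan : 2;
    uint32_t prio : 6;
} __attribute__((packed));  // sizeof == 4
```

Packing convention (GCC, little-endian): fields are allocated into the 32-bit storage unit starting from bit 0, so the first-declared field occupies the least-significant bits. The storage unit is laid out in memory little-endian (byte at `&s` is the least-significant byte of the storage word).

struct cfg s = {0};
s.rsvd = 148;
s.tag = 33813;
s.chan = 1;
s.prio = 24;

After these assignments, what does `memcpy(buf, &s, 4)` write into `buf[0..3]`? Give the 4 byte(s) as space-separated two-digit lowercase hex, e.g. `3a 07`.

rsvd (8b) val=148 bits=0x94 at bit 0: 0x00000094
tag (16b) val=33813 bits=0x8415 at bit 8: 0x00841594
chan (2b) val=1 bits=0x1 at bit 24: 0x01841594
prio (6b) val=24 bits=0x18 at bit 26: 0x61841594
word = 0x61841594 → little-endian bytes:
  [0]=0x94  [1]=0x15  [2]=0x84  [3]=0x61

94 15 84 61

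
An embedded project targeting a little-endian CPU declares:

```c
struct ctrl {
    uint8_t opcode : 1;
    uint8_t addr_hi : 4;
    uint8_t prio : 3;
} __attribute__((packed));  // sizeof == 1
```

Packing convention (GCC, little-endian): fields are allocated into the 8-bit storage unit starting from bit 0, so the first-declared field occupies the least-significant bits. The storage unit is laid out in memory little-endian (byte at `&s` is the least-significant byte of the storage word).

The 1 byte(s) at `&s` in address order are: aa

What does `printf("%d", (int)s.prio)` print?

[0]=0xaa (little-endian) → word 0xaa
opcode [0+:1] = (word>>0) & 0x1 = 0
addr_hi [1+:4] = (word>>1) & 0xf = 5
prio [5+:3] = (word>>5) & 0x7 = 5  ←

5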